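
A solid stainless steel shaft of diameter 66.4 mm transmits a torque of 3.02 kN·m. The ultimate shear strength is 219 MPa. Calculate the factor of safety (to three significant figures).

τ = 16T/(πd³) = 16×3020000/(π×66.4³) = 52.54 MPa.
n = τ_limit/τ = 219/52.54 = 4.168.

n = 4.17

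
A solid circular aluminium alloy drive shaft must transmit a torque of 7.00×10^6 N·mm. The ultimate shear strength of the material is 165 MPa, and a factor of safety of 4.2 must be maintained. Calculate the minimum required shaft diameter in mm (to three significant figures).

d = 96.8 mm

Allowable shear stress τ_allow = 165/4.2 = 39.29 MPa.
For a solid shaft τ = 16T/(πd³), so d³ = 16T/(π τ_allow) = 16×7000000/(π×39.29) = 907500 mm³.
d = (907500)^(1/3) = 96.82 mm.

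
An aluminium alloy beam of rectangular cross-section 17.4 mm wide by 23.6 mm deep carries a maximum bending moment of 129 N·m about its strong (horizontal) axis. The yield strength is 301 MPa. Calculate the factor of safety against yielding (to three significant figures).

n = 3.77

Section modulus S = bh²/6 = 17.4×23.6²/6 = 1615 mm³.
σ = M/S = 129000/1615 = 79.87 MPa.
n = 301/79.87 = 3.769.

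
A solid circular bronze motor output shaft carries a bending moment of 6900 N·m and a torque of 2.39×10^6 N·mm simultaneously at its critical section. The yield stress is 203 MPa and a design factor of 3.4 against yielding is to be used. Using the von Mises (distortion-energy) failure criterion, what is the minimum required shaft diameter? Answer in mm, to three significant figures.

d = 107 mm

σ_allow = σ_y/n = 203/3.4 = 59.71 MPa.
For a solid shaft σ_b = 32M/(πd³) and τ = 16T/(πd³), so the von Mises stress is σ' = (16/πd³)·√(4M²+3T²).
√(4M²+3T²) = √(4×(6.900×10^6)² + 3×(2.390×10^6)²) = 1.441×10^7 N·mm.
d³ = 16×1.441×10^7/(π×59.71) = 1.229×10^6 mm³.
d = 107.1 mm.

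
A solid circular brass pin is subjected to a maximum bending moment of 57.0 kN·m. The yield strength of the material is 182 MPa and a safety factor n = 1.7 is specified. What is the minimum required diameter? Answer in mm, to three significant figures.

d = 176 mm

σ_allow = 182/1.7 = 107.1 MPa.
For a solid circular section σ = 32M/(πd³), so d³ = 32M/(π σ_allow) = 32×5.7000×10^7/(π×107.1) = 5.423×10^6 mm³.
d = 175.7 mm.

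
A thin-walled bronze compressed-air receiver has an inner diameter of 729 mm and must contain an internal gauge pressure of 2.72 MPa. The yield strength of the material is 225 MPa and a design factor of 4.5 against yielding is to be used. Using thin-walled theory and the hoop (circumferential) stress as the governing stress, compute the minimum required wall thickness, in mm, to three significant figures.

σ_allow = 225/4.5 = 50.00 MPa.
Hoop stress σ_h = pD/(2t), so t = pD/(2σ_allow) = 2.72×729/(2×50.00) = 19.83 mm.

t = 19.8 mm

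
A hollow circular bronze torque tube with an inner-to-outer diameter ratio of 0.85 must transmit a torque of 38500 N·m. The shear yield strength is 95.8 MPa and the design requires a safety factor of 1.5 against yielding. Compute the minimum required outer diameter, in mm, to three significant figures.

τ_allow = 95.8/1.5 = 63.87 MPa.
For a hollow shaft τ = 16T/[πd_o³(1−k⁴)] with k = 0.85, so 1−k⁴ = 0.4780.
d_o³ = 16T/[π τ_allow (1−k⁴)] = 16×3.8500×10^7/(π×63.87×0.4780) = 6.423×10^6 mm³.
d_o = 185.9 mm.

d_o = 186 mm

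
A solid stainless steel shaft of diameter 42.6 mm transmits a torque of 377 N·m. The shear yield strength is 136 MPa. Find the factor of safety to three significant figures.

n = 5.48

τ = 16T/(πd³) = 16×377000/(π×42.6³) = 24.84 MPa.
n = τ_limit/τ = 136/24.84 = 5.476.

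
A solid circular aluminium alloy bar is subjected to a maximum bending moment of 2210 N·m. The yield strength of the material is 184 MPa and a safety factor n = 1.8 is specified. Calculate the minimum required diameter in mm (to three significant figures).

d = 60.4 mm

σ_allow = 184/1.8 = 102.2 MPa.
For a solid circular section σ = 32M/(πd³), so d³ = 32M/(π σ_allow) = 32×2210000/(π×102.2) = 220200 mm³.
d = 60.39 mm.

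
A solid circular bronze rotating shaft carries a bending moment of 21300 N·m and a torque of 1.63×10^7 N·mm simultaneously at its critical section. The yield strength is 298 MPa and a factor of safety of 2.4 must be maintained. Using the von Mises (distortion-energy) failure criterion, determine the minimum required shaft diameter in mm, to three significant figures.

σ_allow = σ_y/n = 298/2.4 = 124.2 MPa.
For a solid shaft σ_b = 32M/(πd³) and τ = 16T/(πd³), so the von Mises stress is σ' = (16/πd³)·√(4M²+3T²).
√(4M²+3T²) = √(4×(2.130×10^7)² + 3×(1.630×10^7)²) = 5.111×10^7 N·mm.
d³ = 16×5.111×10^7/(π×124.2) = 2.096×10^6 mm³.
d = 128.0 mm.

d = 128 mm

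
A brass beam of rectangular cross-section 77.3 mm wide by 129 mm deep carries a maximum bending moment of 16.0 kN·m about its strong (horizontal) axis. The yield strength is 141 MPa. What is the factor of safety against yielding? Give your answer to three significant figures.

n = 1.89

Section modulus S = bh²/6 = 77.3×129²/6 = 214400 mm³.
σ = M/S = 1.6000×10^7/214400 = 74.63 MPa.
n = 141/74.63 = 1.889.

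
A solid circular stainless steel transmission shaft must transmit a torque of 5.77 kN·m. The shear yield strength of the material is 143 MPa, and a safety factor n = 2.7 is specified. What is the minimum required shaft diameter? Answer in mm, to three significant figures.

d = 82.2 mm

Allowable shear stress τ_allow = 143/2.7 = 52.96 MPa.
For a solid shaft τ = 16T/(πd³), so d³ = 16T/(π τ_allow) = 16×5770000/(π×52.96) = 554800 mm³.
d = (554800)^(1/3) = 82.17 mm.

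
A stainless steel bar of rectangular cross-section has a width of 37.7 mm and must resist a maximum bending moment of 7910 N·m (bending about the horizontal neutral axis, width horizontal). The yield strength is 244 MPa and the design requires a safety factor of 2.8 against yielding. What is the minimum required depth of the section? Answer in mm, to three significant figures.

σ_allow = 244/2.8 = 87.14 MPa.
For a rectangular section σ = 6M/(bh²), so h² = 6M/(b σ_allow) = 6×7910000/(37.7×87.14) = 14450 mm².
h = 120.2 mm.

h = 120 mm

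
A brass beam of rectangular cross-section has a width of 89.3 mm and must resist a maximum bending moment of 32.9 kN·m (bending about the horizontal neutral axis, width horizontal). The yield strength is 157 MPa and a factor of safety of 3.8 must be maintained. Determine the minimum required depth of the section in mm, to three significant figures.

σ_allow = 157/3.8 = 41.32 MPa.
For a rectangular section σ = 6M/(bh²), so h² = 6M/(b σ_allow) = 6×3.2900×10^7/(89.3×41.32) = 53500 mm².
h = 231.3 mm.

h = 231 mm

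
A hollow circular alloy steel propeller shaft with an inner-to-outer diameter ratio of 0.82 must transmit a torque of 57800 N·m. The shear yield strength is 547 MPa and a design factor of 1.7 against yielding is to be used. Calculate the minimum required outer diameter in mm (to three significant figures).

τ_allow = 547/1.7 = 321.8 MPa.
For a hollow shaft τ = 16T/[πd_o³(1−k⁴)] with k = 0.82, so 1−k⁴ = 0.5479.
d_o³ = 16T/[π τ_allow (1−k⁴)] = 16×5.7800×10^7/(π×321.8×0.5479) = 1.670×10^6 mm³.
d_o = 118.6 mm.

d_o = 119 mm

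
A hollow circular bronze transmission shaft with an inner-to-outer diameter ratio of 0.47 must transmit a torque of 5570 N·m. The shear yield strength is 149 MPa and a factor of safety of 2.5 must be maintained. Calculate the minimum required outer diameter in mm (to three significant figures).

τ_allow = 149/2.5 = 59.60 MPa.
For a hollow shaft τ = 16T/[πd_o³(1−k⁴)] with k = 0.47, so 1−k⁴ = 0.9512.
d_o³ = 16T/[π τ_allow (1−k⁴)] = 16×5570000/(π×59.60×0.9512) = 500400 mm³.
d_o = 79.39 mm.

d_o = 79.4 mm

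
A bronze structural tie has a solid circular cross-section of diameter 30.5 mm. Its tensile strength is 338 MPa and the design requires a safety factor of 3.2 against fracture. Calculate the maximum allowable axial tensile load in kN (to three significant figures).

F_allow = 77.2 kN

σ_allow = 338/3.2 = 105.6 MPa.
A = πd²/4 = π×30.5²/4 = 730.6 mm².
F_allow = σ_allow × A = 105.6×730.6 = 77170 N.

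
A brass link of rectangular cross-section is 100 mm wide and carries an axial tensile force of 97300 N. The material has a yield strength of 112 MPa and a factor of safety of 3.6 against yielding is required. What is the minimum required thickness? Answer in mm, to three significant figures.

t = 31.3 mm

σ_allow = 112/3.6 = 31.11 MPa.
Required area A = F/σ_allow = 97300/31.11 = 3128 mm².
t = A/w = 3128/100 = 31.28 mm.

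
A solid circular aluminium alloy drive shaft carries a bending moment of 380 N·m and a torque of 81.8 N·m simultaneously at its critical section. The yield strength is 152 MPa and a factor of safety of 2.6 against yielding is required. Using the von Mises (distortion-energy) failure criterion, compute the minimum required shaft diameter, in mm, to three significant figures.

d = 40.7 mm

σ_allow = σ_y/n = 152/2.6 = 58.46 MPa.
For a solid shaft σ_b = 32M/(πd³) and τ = 16T/(πd³), so the von Mises stress is σ' = (16/πd³)·√(4M²+3T²).
√(4M²+3T²) = √(4×(380000)² + 3×(81800)²) = 773100 N·mm.
d³ = 16×773100/(π×58.46) = 67350 mm³.
d = 40.69 mm.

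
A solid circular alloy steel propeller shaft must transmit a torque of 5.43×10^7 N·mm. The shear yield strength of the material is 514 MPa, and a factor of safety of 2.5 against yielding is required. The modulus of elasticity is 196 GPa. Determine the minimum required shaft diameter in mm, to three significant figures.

d = 110 mm

Allowable shear stress τ_allow = 514/2.5 = 205.6 MPa.
For a solid shaft τ = 16T/(πd³), so d³ = 16T/(π τ_allow) = 16×5.4300×10^7/(π×205.6) = 1.345×10^6 mm³.
d = (1.345×10^6)^(1/3) = 110.4 mm.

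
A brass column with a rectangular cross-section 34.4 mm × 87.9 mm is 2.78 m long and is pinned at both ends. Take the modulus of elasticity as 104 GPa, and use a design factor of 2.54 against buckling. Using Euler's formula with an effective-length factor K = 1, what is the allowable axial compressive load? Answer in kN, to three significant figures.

P_allow = 15.6 kN

Buckling occurs about the weak axis: I_min = h·b³/12 = 87.9×34.4³/12 = 298200 mm⁴ (b = 34.4 mm is the smaller dimension).
Effective length L_e = KL = 1×2.78 m = 2780 mm.
Euler critical load P_cr = π²EI/L_e² = π²×104000×298200/2780² = 39600 N.
P_allow = P_cr/n = 39600/2.54 = 15590 N.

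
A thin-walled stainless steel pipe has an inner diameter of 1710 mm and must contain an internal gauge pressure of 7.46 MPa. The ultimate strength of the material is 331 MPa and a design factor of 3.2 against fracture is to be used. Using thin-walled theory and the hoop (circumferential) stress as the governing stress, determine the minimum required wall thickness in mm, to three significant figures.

t = 61.7 mm

σ_allow = 331/3.2 = 103.4 MPa.
Hoop stress σ_h = pD/(2t), so t = pD/(2σ_allow) = 7.46×1710/(2×103.4) = 61.66 mm.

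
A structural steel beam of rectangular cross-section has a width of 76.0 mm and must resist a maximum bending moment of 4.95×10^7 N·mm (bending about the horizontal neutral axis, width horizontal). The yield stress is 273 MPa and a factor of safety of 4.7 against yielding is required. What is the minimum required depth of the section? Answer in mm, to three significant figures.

σ_allow = 273/4.7 = 58.09 MPa.
For a rectangular section σ = 6M/(bh²), so h² = 6M/(b σ_allow) = 6×4.9500×10^7/(76.0×58.09) = 67280 mm².
h = 259.4 mm.

h = 259 mm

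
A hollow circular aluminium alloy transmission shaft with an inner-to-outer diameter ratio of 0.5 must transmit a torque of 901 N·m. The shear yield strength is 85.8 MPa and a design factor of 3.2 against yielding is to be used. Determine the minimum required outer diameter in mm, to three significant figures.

τ_allow = 85.8/3.2 = 26.81 MPa.
For a hollow shaft τ = 16T/[πd_o³(1−k⁴)] with k = 0.5, so 1−k⁴ = 0.9375.
d_o³ = 16T/[π τ_allow (1−k⁴)] = 16×901000/(π×26.81×0.9375) = 182600 mm³.
d_o = 56.73 mm.

d_o = 56.7 mm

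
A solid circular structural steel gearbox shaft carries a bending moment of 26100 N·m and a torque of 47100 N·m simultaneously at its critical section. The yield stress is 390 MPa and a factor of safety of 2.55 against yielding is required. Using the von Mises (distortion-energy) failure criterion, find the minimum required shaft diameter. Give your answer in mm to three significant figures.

d = 148 mm

σ_allow = σ_y/n = 390/2.55 = 152.9 MPa.
For a solid shaft σ_b = 32M/(πd³) and τ = 16T/(πd³), so the von Mises stress is σ' = (16/πd³)·√(4M²+3T²).
√(4M²+3T²) = √(4×(2.610×10^7)² + 3×(4.710×10^7)²) = 9.685×10^7 N·mm.
d³ = 16×9.685×10^7/(π×152.9) = 3.225×10^6 mm³.
d = 147.7 mm.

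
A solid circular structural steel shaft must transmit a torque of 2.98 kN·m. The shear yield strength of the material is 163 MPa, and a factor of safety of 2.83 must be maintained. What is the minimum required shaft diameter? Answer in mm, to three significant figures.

Allowable shear stress τ_allow = 163/2.83 = 57.60 MPa.
For a solid shaft τ = 16T/(πd³), so d³ = 16T/(π τ_allow) = 16×2980000/(π×57.60) = 263500 mm³.
d = (263500)^(1/3) = 64.11 mm.

d = 64.1 mm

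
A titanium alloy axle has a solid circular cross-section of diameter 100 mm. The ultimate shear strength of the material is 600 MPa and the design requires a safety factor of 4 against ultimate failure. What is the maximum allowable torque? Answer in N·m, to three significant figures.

T_allow = 29500 N·m

τ_allow = 600/4 = 150.0 MPa.
For a solid shaft T_allow = τ_allow·πd³/16; πd³/16 = π×100³/16 = 196300 mm³.
T_allow = 150.0×196300 = 2.945×10^7 N·mm = 29450 N·m.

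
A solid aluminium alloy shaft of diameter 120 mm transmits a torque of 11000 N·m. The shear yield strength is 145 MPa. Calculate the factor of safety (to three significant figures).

n = 4.47

τ = 16T/(πd³) = 16×1.1000×10^7/(π×120³) = 32.42 MPa.
n = τ_limit/τ = 145/32.42 = 4.472.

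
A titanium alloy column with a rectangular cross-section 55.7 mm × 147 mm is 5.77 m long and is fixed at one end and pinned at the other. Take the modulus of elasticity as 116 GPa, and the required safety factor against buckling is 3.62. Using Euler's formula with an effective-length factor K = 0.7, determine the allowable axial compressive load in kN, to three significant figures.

P_allow = 41.0 kN

Buckling occurs about the weak axis: I_min = h·b³/12 = 147×55.7³/12 = 2.117×10^6 mm⁴ (b = 55.7 mm is the smaller dimension).
Effective length L_e = KL = 0.7×5.77 m = 4039 mm.
Euler critical load P_cr = π²EI/L_e² = π²×116000×2.117×10^6/4039² = 148600 N.
P_allow = P_cr/n = 148600/3.62 = 41040 N.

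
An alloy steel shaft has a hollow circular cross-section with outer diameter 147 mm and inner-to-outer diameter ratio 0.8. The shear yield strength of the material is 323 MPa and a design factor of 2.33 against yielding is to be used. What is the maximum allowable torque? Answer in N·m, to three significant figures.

τ_allow = 323/2.33 = 138.6 MPa.
For a hollow shaft T_allow = τ_allow·πd_o³(1−k⁴)/16 with 1−k⁴ = 0.5904, so πd_o³(1−k⁴)/16 = 368200 mm³.
T_allow = 138.6×368200 = 5.105×10^7 N·mm = 51050 N·m.

T_allow = 51000 N·m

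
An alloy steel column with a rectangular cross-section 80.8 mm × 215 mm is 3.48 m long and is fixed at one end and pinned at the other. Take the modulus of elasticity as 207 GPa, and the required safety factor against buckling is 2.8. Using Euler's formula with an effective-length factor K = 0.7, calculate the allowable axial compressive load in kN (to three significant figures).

Buckling occurs about the weak axis: I_min = h·b³/12 = 215×80.8³/12 = 9.451×10^6 mm⁴ (b = 80.8 mm is the smaller dimension).
Effective length L_e = KL = 0.7×3.48 m = 2436 mm.
Euler critical load P_cr = π²EI/L_e² = π²×207000×9.451×10^6/2436² = 3.254×10^6 N.
P_allow = P_cr/n = 3.254×10^6/2.8 = 1.162×10^6 N.

P_allow = 1160 kN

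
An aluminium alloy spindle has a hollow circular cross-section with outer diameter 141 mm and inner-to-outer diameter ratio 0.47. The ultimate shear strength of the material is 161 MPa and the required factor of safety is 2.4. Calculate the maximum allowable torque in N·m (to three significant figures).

τ_allow = 161/2.4 = 67.08 MPa.
For a hollow shaft T_allow = τ_allow·πd_o³(1−k⁴)/16 with 1−k⁴ = 0.9512, so πd_o³(1−k⁴)/16 = 523600 mm³.
T_allow = 67.08×523600 = 3.512×10^7 N·mm = 35120 N·m.

T_allow = 35100 N·m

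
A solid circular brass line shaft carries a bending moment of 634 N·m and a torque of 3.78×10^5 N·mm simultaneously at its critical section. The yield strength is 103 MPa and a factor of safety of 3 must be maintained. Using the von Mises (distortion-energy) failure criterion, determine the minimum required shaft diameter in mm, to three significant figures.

σ_allow = σ_y/n = 103/3 = 34.33 MPa.
For a solid shaft σ_b = 32M/(πd³) and τ = 16T/(πd³), so the von Mises stress is σ' = (16/πd³)·√(4M²+3T²).
√(4M²+3T²) = √(4×(634000)² + 3×(378000)²) = 1.427×10^6 N·mm.
d³ = 16×1.427×10^6/(π×34.33) = 211700 mm³.
d = 59.60 mm.

d = 59.6 mm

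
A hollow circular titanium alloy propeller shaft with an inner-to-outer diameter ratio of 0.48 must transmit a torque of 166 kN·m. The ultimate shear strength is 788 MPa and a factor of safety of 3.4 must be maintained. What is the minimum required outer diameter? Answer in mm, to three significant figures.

d_o = 157 mm

τ_allow = 788/3.4 = 231.8 MPa.
For a hollow shaft τ = 16T/[πd_o³(1−k⁴)] with k = 0.48, so 1−k⁴ = 0.9469.
d_o³ = 16T/[π τ_allow (1−k⁴)] = 16×1.6600×10^8/(π×231.8×0.9469) = 3.852×10^6 mm³.
d_o = 156.8 mm.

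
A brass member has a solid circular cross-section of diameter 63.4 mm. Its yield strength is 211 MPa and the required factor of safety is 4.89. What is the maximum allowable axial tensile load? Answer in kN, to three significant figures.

σ_allow = 211/4.89 = 43.15 MPa.
A = πd²/4 = π×63.4²/4 = 3157 mm².
F_allow = σ_allow × A = 43.15×3157 = 136200 N.

F_allow = 136 kN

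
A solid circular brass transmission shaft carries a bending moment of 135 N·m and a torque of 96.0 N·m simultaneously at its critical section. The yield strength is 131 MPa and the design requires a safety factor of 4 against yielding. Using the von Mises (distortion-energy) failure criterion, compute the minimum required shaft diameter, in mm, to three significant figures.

σ_allow = σ_y/n = 131/4 = 32.75 MPa.
For a solid shaft σ_b = 32M/(πd³) and τ = 16T/(πd³), so the von Mises stress is σ' = (16/πd³)·√(4M²+3T²).
√(4M²+3T²) = √(4×(135000)² + 3×(96000)²) = 317100 N·mm.
d³ = 16×317100/(π×32.75) = 49310 mm³.
d = 36.67 mm.

d = 36.7 mm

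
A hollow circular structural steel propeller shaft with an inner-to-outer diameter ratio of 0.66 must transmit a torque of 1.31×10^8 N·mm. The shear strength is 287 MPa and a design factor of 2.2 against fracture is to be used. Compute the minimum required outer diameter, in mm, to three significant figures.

τ_allow = 287/2.2 = 130.5 MPa.
For a hollow shaft τ = 16T/[πd_o³(1−k⁴)] with k = 0.66, so 1−k⁴ = 0.8103.
d_o³ = 16T/[π τ_allow (1−k⁴)] = 16×1.3100×10^8/(π×130.5×0.8103) = 6.312×10^6 mm³.
d_o = 184.8 mm.

d_o = 185 mm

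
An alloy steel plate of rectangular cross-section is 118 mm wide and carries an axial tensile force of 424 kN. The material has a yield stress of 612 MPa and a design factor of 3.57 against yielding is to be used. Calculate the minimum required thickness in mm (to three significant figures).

t = 21.0 mm

σ_allow = 612/3.57 = 171.4 MPa.
Required area A = F/σ_allow = 424000/171.4 = 2473 mm².
t = A/w = 2473/118 = 20.96 mm.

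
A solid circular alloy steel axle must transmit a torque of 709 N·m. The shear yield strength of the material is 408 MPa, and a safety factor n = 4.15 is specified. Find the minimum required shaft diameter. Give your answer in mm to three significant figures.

d = 33.2 mm

Allowable shear stress τ_allow = 408/4.15 = 98.31 MPa.
For a solid shaft τ = 16T/(πd³), so d³ = 16T/(π τ_allow) = 16×709000/(π×98.31) = 36730 mm³.
d = (36730)^(1/3) = 33.24 mm.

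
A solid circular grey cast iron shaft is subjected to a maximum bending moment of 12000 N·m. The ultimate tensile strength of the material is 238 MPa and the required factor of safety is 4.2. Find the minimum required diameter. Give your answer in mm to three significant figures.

d = 129 mm

σ_allow = 238/4.2 = 56.67 MPa.
For a solid circular section σ = 32M/(πd³), so d³ = 32M/(π σ_allow) = 32×1.2000×10^7/(π×56.67) = 2.157×10^6 mm³.
d = 129.2 mm.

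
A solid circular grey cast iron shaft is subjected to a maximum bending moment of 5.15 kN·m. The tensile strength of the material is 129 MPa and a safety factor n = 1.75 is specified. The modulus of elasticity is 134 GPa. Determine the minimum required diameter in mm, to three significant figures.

d = 89.3 mm

σ_allow = 129/1.75 = 73.71 MPa.
For a solid circular section σ = 32M/(πd³), so d³ = 32M/(π σ_allow) = 32×5150000/(π×73.71) = 711600 mm³.
d = 89.28 mm.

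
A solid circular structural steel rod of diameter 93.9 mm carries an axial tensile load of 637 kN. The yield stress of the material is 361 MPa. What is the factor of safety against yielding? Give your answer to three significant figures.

n = 3.92

A = πd²/4 = 6925 mm².
σ = F/A = 637000/6925 = 91.99 MPa.
n = 361/91.99 = 3.925.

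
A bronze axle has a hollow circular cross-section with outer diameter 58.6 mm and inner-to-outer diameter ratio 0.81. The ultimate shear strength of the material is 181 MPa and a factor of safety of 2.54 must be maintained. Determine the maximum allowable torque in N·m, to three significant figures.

τ_allow = 181/2.54 = 71.26 MPa.
For a hollow shaft T_allow = τ_allow·πd_o³(1−k⁴)/16 with 1−k⁴ = 0.5695, so πd_o³(1−k⁴)/16 = 22500 mm³.
T_allow = 71.26×22500 = 1.604×10^6 N·mm = 1604 N·m.

T_allow = 1600 N·m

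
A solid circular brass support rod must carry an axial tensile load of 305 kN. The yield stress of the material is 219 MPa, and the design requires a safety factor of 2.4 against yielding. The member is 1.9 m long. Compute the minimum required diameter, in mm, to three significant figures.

Allowable stress σ_allow = 219/2.4 = 91.25 MPa.
Required area A = F/σ_allow = 305000/91.25 = 3342 mm².
A = πd²/4 → d = √(4A/π) = 65.24 mm.

d = 65.2 mm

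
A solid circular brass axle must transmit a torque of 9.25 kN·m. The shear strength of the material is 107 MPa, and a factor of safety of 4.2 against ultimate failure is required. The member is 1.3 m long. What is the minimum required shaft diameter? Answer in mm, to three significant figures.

d = 123 mm

Allowable shear stress τ_allow = 107/4.2 = 25.48 MPa.
For a solid shaft τ = 16T/(πd³), so d³ = 16T/(π τ_allow) = 16×9250000/(π×25.48) = 1.849×10^6 mm³.
d = (1.849×10^6)^(1/3) = 122.7 mm.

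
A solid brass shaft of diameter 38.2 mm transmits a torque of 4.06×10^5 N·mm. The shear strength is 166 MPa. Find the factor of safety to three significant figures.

n = 4.48

τ = 16T/(πd³) = 16×406000/(π×38.2³) = 37.09 MPa.
n = τ_limit/τ = 166/37.09 = 4.475.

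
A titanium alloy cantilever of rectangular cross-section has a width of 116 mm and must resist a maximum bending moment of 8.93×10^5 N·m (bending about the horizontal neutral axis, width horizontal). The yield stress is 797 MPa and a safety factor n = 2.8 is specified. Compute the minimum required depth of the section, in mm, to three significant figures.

h = 403 mm

σ_allow = 797/2.8 = 284.6 MPa.
For a rectangular section σ = 6M/(bh²), so h² = 6M/(b σ_allow) = 6×8.9300×10^8/(116×284.6) = 162300 mm².
h = 402.8 mm.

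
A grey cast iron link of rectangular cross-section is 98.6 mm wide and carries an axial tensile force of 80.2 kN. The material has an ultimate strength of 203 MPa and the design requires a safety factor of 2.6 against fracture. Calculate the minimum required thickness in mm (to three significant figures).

σ_allow = 203/2.6 = 78.08 MPa.
Required area A = F/σ_allow = 80200/78.08 = 1027 mm².
t = A/w = 1027/98.6 = 10.42 mm.

t = 10.4 mm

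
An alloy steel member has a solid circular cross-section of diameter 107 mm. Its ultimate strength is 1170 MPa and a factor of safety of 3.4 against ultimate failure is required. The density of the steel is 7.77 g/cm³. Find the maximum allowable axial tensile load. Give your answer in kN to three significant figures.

F_allow = 3090 kN

σ_allow = 1170/3.4 = 344.1 MPa.
A = πd²/4 = π×107²/4 = 8992 mm².
F_allow = σ_allow × A = 344.1×8992 = 3.094×10^6 N.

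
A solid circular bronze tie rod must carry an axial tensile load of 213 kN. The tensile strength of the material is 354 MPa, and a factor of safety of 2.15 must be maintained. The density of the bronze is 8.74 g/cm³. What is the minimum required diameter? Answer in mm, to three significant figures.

Allowable stress σ_allow = 354/2.15 = 164.7 MPa.
Required area A = F/σ_allow = 213000/164.7 = 1294 mm².
A = πd²/4 → d = √(4A/π) = 40.58 mm.

d = 40.6 mm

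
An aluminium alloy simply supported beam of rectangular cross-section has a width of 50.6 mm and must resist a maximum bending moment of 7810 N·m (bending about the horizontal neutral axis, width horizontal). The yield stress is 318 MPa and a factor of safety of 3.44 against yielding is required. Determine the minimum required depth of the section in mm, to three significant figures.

σ_allow = 318/3.44 = 92.44 MPa.
For a rectangular section σ = 6M/(bh²), so h² = 6M/(b σ_allow) = 6×7810000/(50.6×92.44) = 10020 mm².
h = 100.1 mm.

h = 100 mm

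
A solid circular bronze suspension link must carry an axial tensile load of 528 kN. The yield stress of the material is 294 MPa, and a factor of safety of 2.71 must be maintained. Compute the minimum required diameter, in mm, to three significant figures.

d = 78.7 mm

Allowable stress σ_allow = 294/2.71 = 108.5 MPa.
Required area A = F/σ_allow = 528000/108.5 = 4867 mm².
A = πd²/4 → d = √(4A/π) = 78.72 mm.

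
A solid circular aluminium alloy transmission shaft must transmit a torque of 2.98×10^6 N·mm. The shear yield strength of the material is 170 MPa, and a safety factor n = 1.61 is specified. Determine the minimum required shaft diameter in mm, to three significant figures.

d = 52.4 mm

Allowable shear stress τ_allow = 170/1.61 = 105.6 MPa.
For a solid shaft τ = 16T/(πd³), so d³ = 16T/(π τ_allow) = 16×2980000/(π×105.6) = 143700 mm³.
d = (143700)^(1/3) = 52.38 mm.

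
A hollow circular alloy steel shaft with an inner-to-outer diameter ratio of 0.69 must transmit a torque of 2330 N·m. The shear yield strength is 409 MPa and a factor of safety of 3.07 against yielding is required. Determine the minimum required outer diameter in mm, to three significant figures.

τ_allow = 409/3.07 = 133.2 MPa.
For a hollow shaft τ = 16T/[πd_o³(1−k⁴)] with k = 0.69, so 1−k⁴ = 0.7733.
d_o³ = 16T/[π τ_allow (1−k⁴)] = 16×2330000/(π×133.2×0.7733) = 115200 mm³.
d_o = 48.65 mm.

d_o = 48.7 mm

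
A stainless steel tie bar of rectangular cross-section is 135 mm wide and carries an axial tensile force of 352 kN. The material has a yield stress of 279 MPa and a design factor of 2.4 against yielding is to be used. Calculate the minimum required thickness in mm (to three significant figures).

σ_allow = 279/2.4 = 116.2 MPa.
Required area A = F/σ_allow = 352000/116.2 = 3028 mm².
t = A/w = 3028/135 = 22.43 mm.

t = 22.4 mm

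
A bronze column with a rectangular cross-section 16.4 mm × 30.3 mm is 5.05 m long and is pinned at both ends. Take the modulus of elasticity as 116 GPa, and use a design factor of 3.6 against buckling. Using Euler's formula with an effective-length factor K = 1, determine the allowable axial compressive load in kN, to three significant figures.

P_allow = 0.139 kN

Buckling occurs about the weak axis: I_min = h·b³/12 = 30.3×16.4³/12 = 11140 mm⁴ (b = 16.4 mm is the smaller dimension).
Effective length L_e = KL = 1×5.05 m = 5050 mm.
Euler critical load P_cr = π²EI/L_e² = π²×116000×11140/5050² = 500.0 N.
P_allow = P_cr/n = 500.0/3.6 = 138.9 N.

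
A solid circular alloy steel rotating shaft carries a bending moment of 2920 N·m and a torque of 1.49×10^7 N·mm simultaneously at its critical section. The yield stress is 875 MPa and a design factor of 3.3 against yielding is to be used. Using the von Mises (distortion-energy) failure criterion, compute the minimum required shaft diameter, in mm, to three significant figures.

d = 79.8 mm

σ_allow = σ_y/n = 875/3.3 = 265.2 MPa.
For a solid shaft σ_b = 32M/(πd³) and τ = 16T/(πd³), so the von Mises stress is σ' = (16/πd³)·√(4M²+3T²).
√(4M²+3T²) = √(4×(2.920×10^6)² + 3×(1.490×10^7)²) = 2.646×10^7 N·mm.
d³ = 16×2.646×10^7/(π×265.2) = 508200 mm³.
d = 79.80 mm.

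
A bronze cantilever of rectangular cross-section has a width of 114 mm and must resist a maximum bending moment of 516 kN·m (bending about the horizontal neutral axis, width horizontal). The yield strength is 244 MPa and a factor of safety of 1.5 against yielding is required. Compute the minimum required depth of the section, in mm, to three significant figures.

σ_allow = 244/1.5 = 162.7 MPa.
For a rectangular section σ = 6M/(bh²), so h² = 6M/(b σ_allow) = 6×5.1600×10^8/(114×162.7) = 167000 mm².
h = 408.6 mm.

h = 409 mm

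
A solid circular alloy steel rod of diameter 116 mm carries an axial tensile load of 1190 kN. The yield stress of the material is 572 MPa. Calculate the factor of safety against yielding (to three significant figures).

A = πd²/4 = 10570 mm².
σ = F/A = 1190000/10570 = 112.6 MPa.
n = 572/112.6 = 5.080.

n = 5.08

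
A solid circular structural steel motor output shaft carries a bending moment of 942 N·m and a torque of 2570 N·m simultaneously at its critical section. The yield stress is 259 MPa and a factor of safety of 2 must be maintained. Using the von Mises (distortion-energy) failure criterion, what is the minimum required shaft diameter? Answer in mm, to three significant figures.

d = 57.5 mm

σ_allow = σ_y/n = 259/2 = 129.5 MPa.
For a solid shaft σ_b = 32M/(πd³) and τ = 16T/(πd³), so the von Mises stress is σ' = (16/πd³)·√(4M²+3T²).
√(4M²+3T²) = √(4×(942000)² + 3×(2.570×10^6)²) = 4.834×10^6 N·mm.
d³ = 16×4.834×10^6/(π×129.5) = 190100 mm³.
d = 57.50 mm.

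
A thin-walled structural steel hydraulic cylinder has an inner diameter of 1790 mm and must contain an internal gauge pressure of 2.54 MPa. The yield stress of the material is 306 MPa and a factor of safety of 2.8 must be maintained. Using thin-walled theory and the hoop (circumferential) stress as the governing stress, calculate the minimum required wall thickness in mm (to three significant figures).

t = 20.8 mm

σ_allow = 306/2.8 = 109.3 MPa.
Hoop stress σ_h = pD/(2t), so t = pD/(2σ_allow) = 2.54×1790/(2×109.3) = 20.80 mm.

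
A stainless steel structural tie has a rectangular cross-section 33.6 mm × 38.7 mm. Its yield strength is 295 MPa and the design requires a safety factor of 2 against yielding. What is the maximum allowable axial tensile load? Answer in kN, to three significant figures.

σ_allow = 295/2 = 147.5 MPa.
A = 33.6×38.7 = 1300 mm².
F_allow = σ_allow × A = 147.5×1300 = 191800 N.

F_allow = 192 kN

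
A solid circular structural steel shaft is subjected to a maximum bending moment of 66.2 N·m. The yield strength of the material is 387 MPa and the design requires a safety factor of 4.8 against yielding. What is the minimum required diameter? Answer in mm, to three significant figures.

σ_allow = 387/4.8 = 80.62 MPa.
For a solid circular section σ = 32M/(πd³), so d³ = 32M/(π σ_allow) = 32×66200/(π×80.62) = 8364 mm³.
d = 20.30 mm.

d = 20.3 mm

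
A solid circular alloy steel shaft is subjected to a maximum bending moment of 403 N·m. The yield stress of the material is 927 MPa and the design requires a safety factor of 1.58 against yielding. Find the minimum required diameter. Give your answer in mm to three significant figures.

σ_allow = 927/1.58 = 586.7 MPa.
For a solid circular section σ = 32M/(πd³), so d³ = 32M/(π σ_allow) = 32×403000/(π×586.7) = 6997 mm³.
d = 19.13 mm.

d = 19.1 mm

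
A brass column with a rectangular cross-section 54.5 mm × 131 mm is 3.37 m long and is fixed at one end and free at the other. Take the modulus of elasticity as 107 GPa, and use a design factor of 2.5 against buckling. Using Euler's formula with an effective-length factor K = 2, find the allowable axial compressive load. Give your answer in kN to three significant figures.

P_allow = 16.4 kN

Buckling occurs about the weak axis: I_min = h·b³/12 = 131×54.5³/12 = 1.767×10^6 mm⁴ (b = 54.5 mm is the smaller dimension).
Effective length L_e = KL = 2×3.37 m = 6740 mm.
Euler critical load P_cr = π²EI/L_e² = π²×107000×1.767×10^6/6740² = 41080 N.
P_allow = P_cr/n = 41080/2.5 = 16430 N.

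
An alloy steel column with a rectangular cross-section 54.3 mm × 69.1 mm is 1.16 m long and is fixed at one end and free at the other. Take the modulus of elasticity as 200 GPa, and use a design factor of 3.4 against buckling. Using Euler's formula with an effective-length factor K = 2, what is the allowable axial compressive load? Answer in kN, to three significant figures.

Buckling occurs about the weak axis: I_min = h·b³/12 = 69.1×54.3³/12 = 921900 mm⁴ (b = 54.3 mm is the smaller dimension).
Effective length L_e = KL = 2×1.16 m = 2320 mm.
Euler critical load P_cr = π²EI/L_e² = π²×200000×921900/2320² = 338100 N.
P_allow = P_cr/n = 338100/3.4 = 99440 N.

P_allow = 99.4 kN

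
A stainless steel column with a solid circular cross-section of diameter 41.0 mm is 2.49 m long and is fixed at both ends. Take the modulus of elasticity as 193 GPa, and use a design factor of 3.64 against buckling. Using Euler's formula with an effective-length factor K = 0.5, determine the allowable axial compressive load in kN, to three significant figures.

I = πd⁴/64 = π×41.0⁴/64 = 138700 mm⁴.
Effective length L_e = KL = 0.5×2.49 m = 1245 mm.
Euler critical load P_cr = π²EI/L_e² = π²×193000×138700/1245² = 170500 N.
P_allow = P_cr/n = 170500/3.64 = 46830 N.

P_allow = 46.8 kN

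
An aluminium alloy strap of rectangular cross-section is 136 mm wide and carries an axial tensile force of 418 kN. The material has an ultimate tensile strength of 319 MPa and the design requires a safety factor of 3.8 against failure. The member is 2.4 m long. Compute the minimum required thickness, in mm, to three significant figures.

σ_allow = 319/3.8 = 83.95 MPa.
Required area A = F/σ_allow = 418000/83.95 = 4979 mm².
t = A/w = 4979/136 = 36.61 mm.

t = 36.6 mm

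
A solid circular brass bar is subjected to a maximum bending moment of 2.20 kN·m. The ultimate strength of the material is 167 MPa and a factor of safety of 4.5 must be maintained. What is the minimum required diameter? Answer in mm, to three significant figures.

σ_allow = 167/4.5 = 37.11 MPa.
For a solid circular section σ = 32M/(πd³), so d³ = 32M/(π σ_allow) = 32×2200000/(π×37.11) = 603800 mm³.
d = 84.52 mm.

d = 84.5 mm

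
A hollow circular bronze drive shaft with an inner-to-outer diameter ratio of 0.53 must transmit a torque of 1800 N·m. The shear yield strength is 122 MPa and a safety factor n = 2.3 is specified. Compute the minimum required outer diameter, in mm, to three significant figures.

d_o = 57.2 mm

τ_allow = 122/2.3 = 53.04 MPa.
For a hollow shaft τ = 16T/[πd_o³(1−k⁴)] with k = 0.53, so 1−k⁴ = 0.9211.
d_o³ = 16T/[π τ_allow (1−k⁴)] = 16×1800000/(π×53.04×0.9211) = 187600 mm³.
d_o = 57.25 mm.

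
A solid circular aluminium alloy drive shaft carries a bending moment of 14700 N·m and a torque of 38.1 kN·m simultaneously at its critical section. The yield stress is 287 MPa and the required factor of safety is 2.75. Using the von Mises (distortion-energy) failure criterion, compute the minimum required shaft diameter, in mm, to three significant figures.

σ_allow = σ_y/n = 287/2.75 = 104.4 MPa.
For a solid shaft σ_b = 32M/(πd³) and τ = 16T/(πd³), so the von Mises stress is σ' = (16/πd³)·√(4M²+3T²).
√(4M²+3T²) = √(4×(1.470×10^7)² + 3×(3.810×10^7)²) = 7.224×10^7 N·mm.
d³ = 16×7.224×10^7/(π×104.4) = 3.526×10^6 mm³.
d = 152.2 mm.

d = 152 mm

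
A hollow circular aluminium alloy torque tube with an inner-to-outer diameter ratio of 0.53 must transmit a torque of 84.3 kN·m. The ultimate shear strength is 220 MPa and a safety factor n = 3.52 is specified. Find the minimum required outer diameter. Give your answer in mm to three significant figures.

τ_allow = 220/3.52 = 62.50 MPa.
For a hollow shaft τ = 16T/[πd_o³(1−k⁴)] with k = 0.53, so 1−k⁴ = 0.9211.
d_o³ = 16T/[π τ_allow (1−k⁴)] = 16×8.4300×10^7/(π×62.50×0.9211) = 7.458×10^6 mm³.
d_o = 195.4 mm.

d_o = 195 mm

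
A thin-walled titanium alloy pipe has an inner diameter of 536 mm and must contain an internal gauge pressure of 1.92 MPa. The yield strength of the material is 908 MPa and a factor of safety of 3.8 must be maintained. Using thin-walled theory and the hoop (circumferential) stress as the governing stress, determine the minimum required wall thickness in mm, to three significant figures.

t = 2.15 mm

σ_allow = 908/3.8 = 238.9 MPa.
Hoop stress σ_h = pD/(2t), so t = pD/(2σ_allow) = 1.92×536/(2×238.9) = 2.153 mm.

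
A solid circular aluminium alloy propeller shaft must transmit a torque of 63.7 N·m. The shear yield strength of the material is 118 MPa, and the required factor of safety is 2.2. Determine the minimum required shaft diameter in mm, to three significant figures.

Allowable shear stress τ_allow = 118/2.2 = 53.64 MPa.
For a solid shaft τ = 16T/(πd³), so d³ = 16T/(π τ_allow) = 16×63700/(π×53.64) = 6049 mm³.
d = (6049)^(1/3) = 18.22 mm.

d = 18.2 mm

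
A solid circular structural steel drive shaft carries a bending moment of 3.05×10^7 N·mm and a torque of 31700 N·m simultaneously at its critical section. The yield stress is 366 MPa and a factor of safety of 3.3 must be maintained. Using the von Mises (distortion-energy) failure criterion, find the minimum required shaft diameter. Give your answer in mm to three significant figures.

d = 156 mm

σ_allow = σ_y/n = 366/3.3 = 110.9 MPa.
For a solid shaft σ_b = 32M/(πd³) and τ = 16T/(πd³), so the von Mises stress is σ' = (16/πd³)·√(4M²+3T²).
√(4M²+3T²) = √(4×(3.050×10^7)² + 3×(3.170×10^7)²) = 8.207×10^7 N·mm.
d³ = 16×8.207×10^7/(π×110.9) = 3.769×10^6 mm³.
d = 155.6 mm.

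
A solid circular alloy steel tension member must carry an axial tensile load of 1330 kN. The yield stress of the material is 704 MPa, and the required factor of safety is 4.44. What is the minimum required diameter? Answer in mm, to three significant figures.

Allowable stress σ_allow = 704/4.44 = 158.6 MPa.
Required area A = F/σ_allow = 1330000/158.6 = 8388 mm².
A = πd²/4 → d = √(4A/π) = 103.3 mm.

d = 103 mm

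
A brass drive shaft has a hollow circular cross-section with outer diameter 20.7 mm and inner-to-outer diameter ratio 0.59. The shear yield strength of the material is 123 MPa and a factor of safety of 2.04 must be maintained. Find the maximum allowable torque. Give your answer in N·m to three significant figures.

T_allow = 92.3 N·m

τ_allow = 123/2.04 = 60.29 MPa.
For a hollow shaft T_allow = τ_allow·πd_o³(1−k⁴)/16 with 1−k⁴ = 0.8788, so πd_o³(1−k⁴)/16 = 1531 mm³.
T_allow = 60.29×1531 = 92280 N·mm = 92.28 N·m.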